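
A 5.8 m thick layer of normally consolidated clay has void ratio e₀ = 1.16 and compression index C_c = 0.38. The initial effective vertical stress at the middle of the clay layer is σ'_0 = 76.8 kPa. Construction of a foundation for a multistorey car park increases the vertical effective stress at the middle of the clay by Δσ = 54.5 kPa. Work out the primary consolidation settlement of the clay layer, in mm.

S_c ≈ 238 mm

Final effective stress: σ'_f = σ'_0 + Δσ = 76.8 + 54.5 = 131.3 kPa.
Normally consolidated clay, so the full stress increment lies on the virgin compression line:
S_c = C_c·H/(1+e₀)·log₁₀(σ'_f/σ'_0) = 0.38×5.8/(1+1.16)×log₁₀(131.3/76.8)
    = 1.0204 × 0.2329 = 0.2377 m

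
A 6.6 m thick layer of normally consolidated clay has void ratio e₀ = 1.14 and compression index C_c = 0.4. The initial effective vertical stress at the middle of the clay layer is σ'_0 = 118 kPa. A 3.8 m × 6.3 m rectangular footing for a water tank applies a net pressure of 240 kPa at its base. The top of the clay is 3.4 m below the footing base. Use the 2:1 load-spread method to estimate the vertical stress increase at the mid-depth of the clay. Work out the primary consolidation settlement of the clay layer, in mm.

S_c ≈ 163 mm

Mid-depth of clay below the footing base: z = 3.4 + 6.6/2 = 6.7 m.
Stress increase at mid-clay by the 2:1 spreading method:
Δσ = qBL/((B+z)(L+z)) = 240×3.8×6.3/((3.8+6.7)(6.3+6.7)) = 42.092 kPa
Final effective stress: σ'_f = σ'_0 + Δσ = 118 + 42.092 = 160.09 kPa.
Normally consolidated clay, so the full stress increment lies on the virgin compression line:
S_c = C_c·H/(1+e₀)·log₁₀(σ'_f/σ'_0) = 0.4×6.6/(1+1.14)×log₁₀(160.09/118)
    = 1.2336 × 0.13248 = 0.1634 m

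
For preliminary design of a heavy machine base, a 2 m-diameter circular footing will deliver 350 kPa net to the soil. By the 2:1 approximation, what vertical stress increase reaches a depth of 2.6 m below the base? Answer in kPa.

Δσ_z ≈ 66.2 kPa

By the 2:1 method the load spreads at 1 horizontal : 2 vertical, so at depth z the loaded area has grown by z in each plan dimension:
Δσ ≈ qD²/(D+z)² = 350×2²/(2+2.6)² = 66.163 kPa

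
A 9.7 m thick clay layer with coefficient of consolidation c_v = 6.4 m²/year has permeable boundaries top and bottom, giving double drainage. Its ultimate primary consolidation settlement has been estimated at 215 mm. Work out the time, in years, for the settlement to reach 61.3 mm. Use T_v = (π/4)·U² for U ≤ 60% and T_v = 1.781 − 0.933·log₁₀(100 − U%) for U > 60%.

t ≈ 0.235 years

Drainage path length: H_d = H/2 = 4.85 m (double drainage).
U = S(t)/S_ult = 61.3/215 = 0.2851.
U ≤ 60%: T_v = (π/4)·U² = (π/4)×0.28512² = 0.063846.
t = T_v·H_d²/c_v = 0.063846×4.85²/6.4 = 0.2347 years.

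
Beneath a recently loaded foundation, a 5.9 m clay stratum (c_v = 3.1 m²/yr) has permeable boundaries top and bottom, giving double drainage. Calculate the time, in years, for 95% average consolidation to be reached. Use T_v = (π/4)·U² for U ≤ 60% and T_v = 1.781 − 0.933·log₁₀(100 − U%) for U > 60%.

Drainage path length: H_d = H/2 = 2.95 m (double drainage).
U > 60%: T_v = 1.781 − 0.933·log₁₀(100 − 95) = 1.1289.
t = T_v·H_d²/c_v = 1.1289×2.95²/3.1 = 3.169 years.

t ≈ 3.17 years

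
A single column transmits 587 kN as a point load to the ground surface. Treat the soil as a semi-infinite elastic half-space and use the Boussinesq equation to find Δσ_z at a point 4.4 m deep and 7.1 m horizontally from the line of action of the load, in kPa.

Boussinesq vertical stress below a point load on an elastic half-space:
Δσ_z = 3P/(2πz²) · [1 + (r/z)²]^(−5/2)
r/z = 7.1/4.4 = 1.6136; [1+(r/z)²]^(−5/2) = 0.040559.
Δσ_z = 3×587/(2π×4.4²) × 0.040559 = 14.477 × 0.040559 = 0.5872 kPa

Δσ_z ≈ 0.587 kPa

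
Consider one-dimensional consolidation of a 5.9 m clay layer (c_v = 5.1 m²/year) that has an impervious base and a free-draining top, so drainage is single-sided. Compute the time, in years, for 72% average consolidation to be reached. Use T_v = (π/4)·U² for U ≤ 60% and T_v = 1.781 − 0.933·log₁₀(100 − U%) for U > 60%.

t ≈ 2.94 years

Drainage path length: H_d = H = 5.9 m (single drainage).
U > 60%: T_v = 1.781 − 0.933·log₁₀(100 − 72) = 0.4308.
t = T_v·H_d²/c_v = 0.4308×5.9²/5.1 = 2.94 years.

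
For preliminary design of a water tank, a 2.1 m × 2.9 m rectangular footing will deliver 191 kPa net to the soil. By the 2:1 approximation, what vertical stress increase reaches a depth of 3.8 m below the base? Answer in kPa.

By the 2:1 method the load spreads at 1 horizontal : 2 vertical, so at depth z the loaded area has grown by z in each plan dimension:
Δσ = qBL/((B+z)(L+z)) = 191×2.1×2.9/((2.1+3.8)(2.9+3.8)) = 29.425 kPa

Δσ_z ≈ 29.4 kPa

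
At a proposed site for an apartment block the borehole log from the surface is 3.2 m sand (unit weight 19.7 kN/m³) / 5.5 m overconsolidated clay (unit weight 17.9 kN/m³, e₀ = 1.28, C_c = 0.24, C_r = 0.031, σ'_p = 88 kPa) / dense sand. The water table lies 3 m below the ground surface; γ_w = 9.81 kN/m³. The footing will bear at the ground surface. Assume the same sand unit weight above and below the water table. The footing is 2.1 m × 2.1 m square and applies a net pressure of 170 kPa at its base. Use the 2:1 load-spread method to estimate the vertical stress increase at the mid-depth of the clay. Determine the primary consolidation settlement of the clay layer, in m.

Mid-depth of clay below the ground surface: z = 3.2 + 5.5/2 = 5.95 m.
Total vertical stress at mid-clay: σ_v = 19.7×3.2 + 17.9×2.75 = 112.26 kPa.
Pore pressure: u = 9.81×(5.95 − 3) = 28.94 kPa.
Initial effective stress: σ'_0 = σ_v − u = 112.26 − 28.94 = 83.32 kPa.
Stress increase at mid-clay by the 2:1 spreading method:
Δσ = qBL/((B+z)(L+z)) = 170×2.1×2.1/((2.1+5.95)(2.1+5.95)) = 11.569 kPa
Final effective stress: σ'_f = 83.32 + 11.569 = 94.889 kPa.
σ'_f = 94.889 > σ'_p = 88 kPa, so the stress path crosses the preconsolidation pressure — recompression up to σ'_p, then virgin compression beyond:
S_c = H/(1+e₀)·[C_r·log₁₀(σ'_p/σ'_0) + C_c·log₁₀(σ'_f/σ'_p)]
    = 5.5/2.28 × [0.031×log₁₀(88/83.32) + 0.24×log₁₀(94.889/88)]
    = 2.4123 × [0.00073574 + 0.007856] = 0.02073 m

S_c ≈ 0.0207 m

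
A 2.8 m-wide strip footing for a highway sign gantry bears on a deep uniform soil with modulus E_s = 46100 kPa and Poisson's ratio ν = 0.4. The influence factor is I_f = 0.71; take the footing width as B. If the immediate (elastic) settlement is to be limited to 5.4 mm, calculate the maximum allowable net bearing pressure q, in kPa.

S_e = q·B·(1−ν²)/E_s · I_f  ⇒  q = S_e·E_s / (B·(1−ν²)·I_f).
q = 0.0054 × 46100 / (2.8 × 0.84 × 0.71) = 149.1 kPa

q ≈ 149 kPa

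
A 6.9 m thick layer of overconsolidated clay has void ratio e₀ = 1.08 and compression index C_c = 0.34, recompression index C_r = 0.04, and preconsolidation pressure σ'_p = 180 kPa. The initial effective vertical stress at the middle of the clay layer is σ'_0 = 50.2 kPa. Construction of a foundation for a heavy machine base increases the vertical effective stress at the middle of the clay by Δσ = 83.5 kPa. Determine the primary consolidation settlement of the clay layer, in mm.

Final effective stress: σ'_f = 50.2 + 83.5 = 133.7 kPa.
σ'_f = 133.7 ≤ σ'_p = 180 kPa, so the clay remains overconsolidated and only the recompression index applies:
S_c = C_r·H/(1+e₀)·log₁₀(σ'_f/σ'_0) = 0.04×6.9/2.08×log₁₀(133.7/50.2)
    = 0.13269 × 0.42543 = 0.05645 m

S_c ≈ 56.5 mm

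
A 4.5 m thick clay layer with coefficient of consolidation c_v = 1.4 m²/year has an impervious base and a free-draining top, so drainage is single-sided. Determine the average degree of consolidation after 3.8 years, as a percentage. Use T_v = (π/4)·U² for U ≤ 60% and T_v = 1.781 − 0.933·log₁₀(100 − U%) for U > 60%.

Drainage path length: H_d = H = 4.5 m (single drainage).
T_v = c_v·t/H_d² = 1.4×3.8/4.5² = 0.26272.
T_v = 0.26272 corresponds to the U ≤ 60% branch:
U = √(4T_v/π) = 0.5784

U ≈ 57.8 %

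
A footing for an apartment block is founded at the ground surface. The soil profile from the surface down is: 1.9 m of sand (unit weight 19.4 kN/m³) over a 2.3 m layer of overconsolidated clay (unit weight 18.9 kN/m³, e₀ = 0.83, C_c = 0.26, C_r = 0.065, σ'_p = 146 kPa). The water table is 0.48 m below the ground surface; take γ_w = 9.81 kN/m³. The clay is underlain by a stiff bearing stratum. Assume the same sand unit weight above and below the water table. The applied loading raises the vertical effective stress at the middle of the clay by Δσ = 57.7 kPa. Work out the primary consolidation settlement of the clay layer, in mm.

Mid-depth of clay below the ground surface: z = 1.9 + 2.3/2 = 3.05 m.
Total vertical stress at mid-clay: σ_v = 19.4×1.9 + 18.9×1.15 = 58.595 kPa.
Pore pressure: u = 9.81×(3.05 − 0.48) = 25.212 kPa.
Initial effective stress: σ'_0 = σ_v − u = 58.595 − 25.212 = 33.383 kPa.
Final effective stress: σ'_f = 33.383 + 57.7 = 91.083 kPa.
σ'_f = 91.083 ≤ σ'_p = 146 kPa, so the clay remains overconsolidated and only the recompression index applies:
S_c = C_r·H/(1+e₀)·log₁₀(σ'_f/σ'_0) = 0.065×2.3/1.83×log₁₀(91.083/33.383)
    = 0.081692 × 0.43591 = 0.03561 m

S_c ≈ 35.6 mm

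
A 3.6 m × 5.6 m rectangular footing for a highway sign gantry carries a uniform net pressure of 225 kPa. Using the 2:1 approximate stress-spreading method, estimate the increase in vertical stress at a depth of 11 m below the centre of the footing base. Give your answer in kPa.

Δσ_z ≈ 18.7 kPa

By the 2:1 method the load spreads at 1 horizontal : 2 vertical, so at depth z the loaded area has grown by z in each plan dimension:
Δσ = qBL/((B+z)(L+z)) = 225×3.6×5.6/((3.6+11)(5.6+11)) = 18.716 kPa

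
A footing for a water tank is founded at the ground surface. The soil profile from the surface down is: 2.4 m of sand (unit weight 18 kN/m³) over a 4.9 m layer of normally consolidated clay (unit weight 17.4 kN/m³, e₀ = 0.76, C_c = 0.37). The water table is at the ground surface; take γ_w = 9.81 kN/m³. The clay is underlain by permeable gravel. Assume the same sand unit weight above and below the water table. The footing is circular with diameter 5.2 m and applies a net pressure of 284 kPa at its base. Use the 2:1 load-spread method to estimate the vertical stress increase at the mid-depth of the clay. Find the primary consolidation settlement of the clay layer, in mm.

Mid-depth of clay below the ground surface: z = 2.4 + 4.9/2 = 4.85 m.
Total vertical stress at mid-clay: σ_v = 18×2.4 + 17.4×2.45 = 85.83 kPa.
Pore pressure: u = 9.81×(4.85 − 0) = 47.578 kPa.
Initial effective stress: σ'_0 = σ_v − u = 85.83 − 47.578 = 38.252 kPa.
Stress increase at mid-clay by the 2:1 spreading method:
Δσ ≈ qD²/(D+z)² = 284×5.2²/(5.2+4.85)² = 76.031 kPa
Final effective stress: σ'_f = σ'_0 + Δσ = 38.252 + 76.031 = 114.28 kPa.
Normally consolidated clay, so the full stress increment lies on the virgin compression line:
S_c = C_c·H/(1+e₀)·log₁₀(σ'_f/σ'_0) = 0.37×4.9/(1+0.76)×log₁₀(114.28/38.252)
    = 1.0301 × 0.47532 = 0.4896 m

S_c ≈ 490 mm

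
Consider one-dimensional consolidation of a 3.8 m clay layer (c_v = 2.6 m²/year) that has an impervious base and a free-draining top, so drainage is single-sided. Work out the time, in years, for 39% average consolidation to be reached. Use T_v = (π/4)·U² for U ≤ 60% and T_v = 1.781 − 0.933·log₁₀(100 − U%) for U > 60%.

Drainage path length: H_d = H = 3.8 m (single drainage).
U ≤ 60%: T_v = (π/4)·U² = (π/4)×0.39² = 0.11946.
t = T_v·H_d²/c_v = 0.11946×3.8²/2.6 = 0.6635 years.

t ≈ 0.663 years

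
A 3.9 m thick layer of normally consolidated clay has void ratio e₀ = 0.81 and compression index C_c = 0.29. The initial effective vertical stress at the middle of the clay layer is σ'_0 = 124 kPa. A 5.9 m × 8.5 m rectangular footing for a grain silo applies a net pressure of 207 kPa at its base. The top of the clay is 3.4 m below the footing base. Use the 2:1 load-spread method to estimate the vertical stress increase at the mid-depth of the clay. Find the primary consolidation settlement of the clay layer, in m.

Mid-depth of clay below the footing base: z = 3.4 + 3.9/2 = 5.35 m.
Stress increase at mid-clay by the 2:1 spreading method:
Δσ = qBL/((B+z)(L+z)) = 207×5.9×8.5/((5.9+5.35)(8.5+5.35)) = 66.625 kPa
Final effective stress: σ'_f = σ'_0 + Δσ = 124 + 66.625 = 190.62 kPa.
Normally consolidated clay, so the full stress increment lies on the virgin compression line:
S_c = C_c·H/(1+e₀)·log₁₀(σ'_f/σ'_0) = 0.29×3.9/(1+0.81)×log₁₀(190.62/124)
    = 0.62486 × 0.18675 = 0.1167 m

S_c ≈ 0.117 m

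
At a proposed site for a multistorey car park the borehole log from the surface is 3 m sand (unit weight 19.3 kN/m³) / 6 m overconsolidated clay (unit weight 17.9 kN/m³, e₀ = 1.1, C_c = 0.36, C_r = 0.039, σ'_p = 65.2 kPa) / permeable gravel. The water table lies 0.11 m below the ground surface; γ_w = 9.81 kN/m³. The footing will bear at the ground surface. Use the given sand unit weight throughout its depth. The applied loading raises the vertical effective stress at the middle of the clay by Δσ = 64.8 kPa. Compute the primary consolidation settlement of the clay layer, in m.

S_c ≈ 0.277 m

Mid-depth of clay below the ground surface: z = 3 + 6/2 = 6 m.
Total vertical stress at mid-clay: σ_v = 19.3×3 + 17.9×3 = 111.6 kPa.
Pore pressure: u = 9.81×(6 − 0.11) = 57.781 kPa.
Initial effective stress: σ'_0 = σ_v − u = 111.6 − 57.781 = 53.819 kPa.
Final effective stress: σ'_f = 53.819 + 64.8 = 118.62 kPa.
σ'_f = 118.62 > σ'_p = 65.2 kPa, so the stress path crosses the preconsolidation pressure — recompression up to σ'_p, then virgin compression beyond:
S_c = H/(1+e₀)·[C_r·log₁₀(σ'_p/σ'_0) + C_c·log₁₀(σ'_f/σ'_p)]
    = 6/2.1 × [0.039×log₁₀(65.2/53.819) + 0.36×log₁₀(118.62/65.2)]
    = 2.8571 × [0.0032492 + 0.093568] = 0.2766 m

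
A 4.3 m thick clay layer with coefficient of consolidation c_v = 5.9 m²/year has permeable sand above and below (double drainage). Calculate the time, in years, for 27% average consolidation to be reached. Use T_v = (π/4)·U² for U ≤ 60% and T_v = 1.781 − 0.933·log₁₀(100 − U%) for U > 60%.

t ≈ 0.0449 years

Drainage path length: H_d = H/2 = 2.15 m (double drainage).
U ≤ 60%: T_v = (π/4)·U² = (π/4)×0.27² = 0.057256.
t = T_v·H_d²/c_v = 0.057256×2.15²/5.9 = 0.04486 years.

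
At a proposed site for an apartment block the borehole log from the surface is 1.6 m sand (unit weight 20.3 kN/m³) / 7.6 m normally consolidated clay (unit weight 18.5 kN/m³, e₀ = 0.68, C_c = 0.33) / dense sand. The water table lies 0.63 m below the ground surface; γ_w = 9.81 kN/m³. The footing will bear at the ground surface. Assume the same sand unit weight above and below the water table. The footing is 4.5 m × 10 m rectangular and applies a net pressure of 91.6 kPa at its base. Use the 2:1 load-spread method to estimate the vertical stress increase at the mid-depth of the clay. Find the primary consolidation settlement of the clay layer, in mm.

Mid-depth of clay below the ground surface: z = 1.6 + 7.6/2 = 5.4 m.
Total vertical stress at mid-clay: σ_v = 20.3×1.6 + 18.5×3.8 = 102.78 kPa.
Pore pressure: u = 9.81×(5.4 − 0.63) = 46.794 kPa.
Initial effective stress: σ'_0 = σ_v − u = 102.78 − 46.794 = 55.986 kPa.
Stress increase at mid-clay by the 2:1 spreading method:
Δσ = qBL/((B+z)(L+z)) = 91.6×4.5×10/((4.5+5.4)(10+5.4)) = 27.037 kPa
Final effective stress: σ'_f = σ'_0 + Δσ = 55.986 + 27.037 = 83.023 kPa.
Normally consolidated clay, so the full stress increment lies on the virgin compression line:
S_c = C_c·H/(1+e₀)·log₁₀(σ'_f/σ'_0) = 0.33×7.6/(1+0.68)×log₁₀(83.023/55.986)
    = 1.4929 × 0.17112 = 0.2555 m

S_c ≈ 255 mm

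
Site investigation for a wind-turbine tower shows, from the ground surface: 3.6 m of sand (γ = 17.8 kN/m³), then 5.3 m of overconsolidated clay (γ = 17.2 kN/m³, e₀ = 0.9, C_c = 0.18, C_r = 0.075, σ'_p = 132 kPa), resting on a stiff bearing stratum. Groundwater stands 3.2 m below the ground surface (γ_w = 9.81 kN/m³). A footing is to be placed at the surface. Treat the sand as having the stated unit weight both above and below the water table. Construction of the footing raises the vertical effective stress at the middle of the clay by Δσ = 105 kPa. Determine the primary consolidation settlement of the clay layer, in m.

Mid-depth of clay below the ground surface: z = 3.6 + 5.3/2 = 6.25 m.
Total vertical stress at mid-clay: σ_v = 17.8×3.6 + 17.2×2.65 = 109.66 kPa.
Pore pressure: u = 9.81×(6.25 − 3.2) = 29.921 kPa.
Initial effective stress: σ'_0 = σ_v − u = 109.66 − 29.921 = 79.739 kPa.
Final effective stress: σ'_f = 79.739 + 105 = 184.74 kPa.
σ'_f = 184.74 > σ'_p = 132 kPa, so the stress path crosses the preconsolidation pressure — recompression up to σ'_p, then virgin compression beyond:
S_c = H/(1+e₀)·[C_r·log₁₀(σ'_p/σ'_0) + C_c·log₁₀(σ'_f/σ'_p)]
    = 5.3/1.9 × [0.075×log₁₀(132/79.739) + 0.18×log₁₀(184.74/132)]
    = 2.7895 × [0.016418 + 0.026278] = 0.1191 m

S_c ≈ 0.119 m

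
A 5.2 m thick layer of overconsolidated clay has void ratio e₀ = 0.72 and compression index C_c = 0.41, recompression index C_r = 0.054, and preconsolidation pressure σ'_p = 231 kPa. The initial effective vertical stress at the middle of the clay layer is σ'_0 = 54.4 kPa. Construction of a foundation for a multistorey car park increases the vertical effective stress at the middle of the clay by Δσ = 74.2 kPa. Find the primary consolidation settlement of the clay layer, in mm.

S_c ≈ 61 mm

Final effective stress: σ'_f = 54.4 + 74.2 = 128.6 kPa.
σ'_f = 128.6 ≤ σ'_p = 231 kPa, so the clay remains overconsolidated and only the recompression index applies:
S_c = C_r·H/(1+e₀)·log₁₀(σ'_f/σ'_0) = 0.054×5.2/1.72×log₁₀(128.6/54.4)
    = 0.16326 × 0.37364 = 0.061 m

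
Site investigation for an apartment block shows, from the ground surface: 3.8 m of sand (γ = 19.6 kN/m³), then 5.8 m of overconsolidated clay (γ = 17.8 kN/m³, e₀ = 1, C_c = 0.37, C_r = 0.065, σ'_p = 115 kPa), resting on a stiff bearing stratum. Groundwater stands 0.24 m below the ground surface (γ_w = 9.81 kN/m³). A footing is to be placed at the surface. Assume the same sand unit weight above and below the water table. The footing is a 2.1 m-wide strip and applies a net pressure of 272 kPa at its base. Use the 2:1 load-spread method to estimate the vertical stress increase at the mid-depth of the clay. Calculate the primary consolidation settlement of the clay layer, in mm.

Mid-depth of clay below the ground surface: z = 3.8 + 5.8/2 = 6.7 m.
Total vertical stress at mid-clay: σ_v = 19.6×3.8 + 17.8×2.9 = 126.1 kPa.
Pore pressure: u = 9.81×(6.7 − 0.24) = 63.373 kPa.
Initial effective stress: σ'_0 = σ_v − u = 126.1 − 63.373 = 62.727 kPa.
Stress increase at mid-clay by the 2:1 spreading method:
Δσ = qB/(B+z) = 272×2.1/(2.1+6.7) = 64.909 kPa
Final effective stress: σ'_f = 62.727 + 64.909 = 127.64 kPa.
σ'_f = 127.64 > σ'_p = 115 kPa, so the stress path crosses the preconsolidation pressure — recompression up to σ'_p, then virgin compression beyond:
S_c = H/(1+e₀)·[C_r·log₁₀(σ'_p/σ'_0) + C_c·log₁₀(σ'_f/σ'_p)]
    = 5.8/2 × [0.065×log₁₀(115/62.727) + 0.37×log₁₀(127.64/115)]
    = 2.9 × [0.017111 + 0.016757] = 0.09822 m

S_c ≈ 98.2 mm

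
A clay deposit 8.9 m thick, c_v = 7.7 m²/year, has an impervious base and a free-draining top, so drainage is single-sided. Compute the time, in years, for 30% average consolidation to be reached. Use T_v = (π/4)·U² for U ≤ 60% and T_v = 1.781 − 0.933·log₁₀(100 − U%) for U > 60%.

Drainage path length: H_d = H = 8.9 m (single drainage).
U ≤ 60%: T_v = (π/4)·U² = (π/4)×0.3² = 0.070686.
t = T_v·H_d²/c_v = 0.070686×8.9²/7.7 = 0.7271 years.

t ≈ 0.727 years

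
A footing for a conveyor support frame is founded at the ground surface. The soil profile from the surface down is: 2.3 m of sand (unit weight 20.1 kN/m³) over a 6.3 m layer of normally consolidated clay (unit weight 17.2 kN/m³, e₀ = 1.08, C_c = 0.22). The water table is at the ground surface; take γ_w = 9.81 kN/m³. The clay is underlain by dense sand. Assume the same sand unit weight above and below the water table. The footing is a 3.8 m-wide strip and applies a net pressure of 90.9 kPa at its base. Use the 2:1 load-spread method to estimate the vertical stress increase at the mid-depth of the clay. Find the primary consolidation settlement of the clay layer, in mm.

S_c ≈ 169 mm

Mid-depth of clay below the ground surface: z = 2.3 + 6.3/2 = 5.45 m.
Total vertical stress at mid-clay: σ_v = 20.1×2.3 + 17.2×3.15 = 100.41 kPa.
Pore pressure: u = 9.81×(5.45 − 0) = 53.465 kPa.
Initial effective stress: σ'_0 = σ_v − u = 100.41 − 53.465 = 46.945 kPa.
Stress increase at mid-clay by the 2:1 spreading method:
Δσ = qB/(B+z) = 90.9×3.8/(3.8+5.45) = 37.343 kPa
Final effective stress: σ'_f = σ'_0 + Δσ = 46.945 + 37.343 = 84.288 kPa.
Normally consolidated clay, so the full stress increment lies on the virgin compression line:
S_c = C_c·H/(1+e₀)·log₁₀(σ'_f/σ'_0) = 0.22×6.3/(1+1.08)×log₁₀(84.288/46.945)
    = 0.66635 × 0.25418 = 0.1694 m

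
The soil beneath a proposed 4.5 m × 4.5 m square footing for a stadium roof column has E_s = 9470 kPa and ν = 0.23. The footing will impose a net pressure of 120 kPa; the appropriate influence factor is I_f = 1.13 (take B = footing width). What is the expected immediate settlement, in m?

Immediate (elastic) settlement: S_e = q·B·(1−ν²)/E_s · I_f.
S_e = 120 × 4.5 × (1 − 0.23²) / 9470 × 1.13
    = 120 × 4.5 × 0.9471 / 9470 × 1.13
    = 0.06103 m

S_e ≈ 0.061 m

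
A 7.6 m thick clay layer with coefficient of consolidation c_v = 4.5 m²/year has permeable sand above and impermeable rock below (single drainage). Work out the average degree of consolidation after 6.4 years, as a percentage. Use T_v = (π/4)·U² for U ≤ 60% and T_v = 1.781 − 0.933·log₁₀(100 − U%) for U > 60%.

U ≈ 76.3 %

Drainage path length: H_d = H = 7.6 m (single drainage).
T_v = c_v·t/H_d² = 4.5×6.4/7.6² = 0.49861.
T_v = 0.49861 corresponds to the U > 60% branch:
U = 1 − 10^((1.781 − T_v)/0.933)/100 = 0.7631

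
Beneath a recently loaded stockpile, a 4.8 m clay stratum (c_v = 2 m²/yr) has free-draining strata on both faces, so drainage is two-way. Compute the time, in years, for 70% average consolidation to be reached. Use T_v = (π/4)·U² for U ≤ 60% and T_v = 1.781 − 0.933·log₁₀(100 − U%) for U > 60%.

t ≈ 1.16 years

Drainage path length: H_d = H/2 = 2.4 m (double drainage).
U > 60%: T_v = 1.781 − 0.933·log₁₀(100 − 70) = 0.40285.
t = T_v·H_d²/c_v = 0.40285×2.4²/2 = 1.16 years.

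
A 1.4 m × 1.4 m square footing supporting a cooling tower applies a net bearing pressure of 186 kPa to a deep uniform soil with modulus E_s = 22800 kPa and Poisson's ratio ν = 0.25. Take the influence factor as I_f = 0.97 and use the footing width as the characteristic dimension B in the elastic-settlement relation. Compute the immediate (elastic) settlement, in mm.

S_e ≈ 10.4 mm

Immediate (elastic) settlement: S_e = q·B·(1−ν²)/E_s · I_f.
S_e = 186 × 1.4 × (1 − 0.25²) / 22800 × 0.97
    = 186 × 1.4 × 0.9375 / 22800 × 0.97
    = 0.01039 m = 10.39 mm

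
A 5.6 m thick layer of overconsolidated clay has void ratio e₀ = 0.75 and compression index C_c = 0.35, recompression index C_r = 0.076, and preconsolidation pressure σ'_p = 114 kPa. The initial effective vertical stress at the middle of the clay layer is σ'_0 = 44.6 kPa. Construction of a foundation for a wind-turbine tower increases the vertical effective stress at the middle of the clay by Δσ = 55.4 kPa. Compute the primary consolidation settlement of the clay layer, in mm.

Final effective stress: σ'_f = 44.6 + 55.4 = 100 kPa.
σ'_f = 100 ≤ σ'_p = 114 kPa, so the clay remains overconsolidated and only the recompression index applies:
S_c = C_r·H/(1+e₀)·log₁₀(σ'_f/σ'_0) = 0.076×5.6/1.75×log₁₀(100/44.6)
    = 0.2432 × 0.35067 = 0.08528 m

S_c ≈ 85.3 mm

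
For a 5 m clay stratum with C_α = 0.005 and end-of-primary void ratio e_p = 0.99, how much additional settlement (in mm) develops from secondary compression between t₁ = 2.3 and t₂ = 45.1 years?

S_s ≈ 16.2 mm

Secondary compression: S_s = C_α·H/(1+e_p)·log₁₀(t₂/t₁)
S_s = 0.005×5/(1+0.99)×log₁₀(45.1/2.3)
    = 0.01256 × 1.292 = 0.01624 m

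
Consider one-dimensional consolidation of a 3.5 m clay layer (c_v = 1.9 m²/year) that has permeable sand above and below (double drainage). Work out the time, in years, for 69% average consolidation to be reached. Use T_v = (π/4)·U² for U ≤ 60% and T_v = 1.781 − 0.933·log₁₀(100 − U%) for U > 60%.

t ≈ 0.628 years

Drainage path length: H_d = H/2 = 1.75 m (double drainage).
U > 60%: T_v = 1.781 − 0.933·log₁₀(100 − 69) = 0.38956.
t = T_v·H_d²/c_v = 0.38956×1.75²/1.9 = 0.6279 years.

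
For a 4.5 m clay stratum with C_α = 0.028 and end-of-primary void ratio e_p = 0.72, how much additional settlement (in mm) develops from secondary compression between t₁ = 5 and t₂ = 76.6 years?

S_s ≈ 86.8 mm

Secondary compression: S_s = C_α·H/(1+e_p)·log₁₀(t₂/t₁)
S_s = 0.028×4.5/(1+0.72)×log₁₀(76.6/5)
    = 0.07326 × 1.185 = 0.08683 m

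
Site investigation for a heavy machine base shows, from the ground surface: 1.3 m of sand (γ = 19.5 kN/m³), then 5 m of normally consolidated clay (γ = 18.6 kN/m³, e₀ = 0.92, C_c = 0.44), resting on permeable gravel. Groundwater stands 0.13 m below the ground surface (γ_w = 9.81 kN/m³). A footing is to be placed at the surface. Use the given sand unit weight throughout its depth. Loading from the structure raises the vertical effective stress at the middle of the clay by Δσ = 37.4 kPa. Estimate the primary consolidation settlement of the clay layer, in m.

S_c ≈ 0.356 m

Mid-depth of clay below the ground surface: z = 1.3 + 5/2 = 3.8 m.
Total vertical stress at mid-clay: σ_v = 19.5×1.3 + 18.6×2.5 = 71.85 kPa.
Pore pressure: u = 9.81×(3.8 − 0.13) = 36.003 kPa.
Initial effective stress: σ'_0 = σ_v − u = 71.85 − 36.003 = 35.847 kPa.
Final effective stress: σ'_f = σ'_0 + Δσ = 35.847 + 37.4 = 73.247 kPa.
Normally consolidated clay, so the full stress increment lies on the virgin compression line:
S_c = C_c·H/(1+e₀)·log₁₀(σ'_f/σ'_0) = 0.44×5/(1+0.92)×log₁₀(73.247/35.847)
    = 1.1458 × 0.31034 = 0.3556 m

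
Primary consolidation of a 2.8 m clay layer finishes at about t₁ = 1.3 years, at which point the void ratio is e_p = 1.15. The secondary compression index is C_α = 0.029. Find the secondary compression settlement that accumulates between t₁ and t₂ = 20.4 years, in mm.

Secondary compression: S_s = C_α·H/(1+e_p)·log₁₀(t₂/t₁)
S_s = 0.029×2.8/(1+1.15)×log₁₀(20.4/1.3)
    = 0.03777 × 1.196 = 0.04516 m

S_s ≈ 45.2 mm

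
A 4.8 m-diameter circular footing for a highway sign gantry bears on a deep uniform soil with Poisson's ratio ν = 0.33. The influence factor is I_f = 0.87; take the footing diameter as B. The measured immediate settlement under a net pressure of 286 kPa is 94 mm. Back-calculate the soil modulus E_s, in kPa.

E_s ≈ 11300 kPa

S_e = q·B·(1−ν²)/E_s · I_f  ⇒  E_s = q·B·(1−ν²)·I_f / S_e.
E_s = 286 × 4.8 × 0.8911 × 0.87 / 0.094 = 11320 kPa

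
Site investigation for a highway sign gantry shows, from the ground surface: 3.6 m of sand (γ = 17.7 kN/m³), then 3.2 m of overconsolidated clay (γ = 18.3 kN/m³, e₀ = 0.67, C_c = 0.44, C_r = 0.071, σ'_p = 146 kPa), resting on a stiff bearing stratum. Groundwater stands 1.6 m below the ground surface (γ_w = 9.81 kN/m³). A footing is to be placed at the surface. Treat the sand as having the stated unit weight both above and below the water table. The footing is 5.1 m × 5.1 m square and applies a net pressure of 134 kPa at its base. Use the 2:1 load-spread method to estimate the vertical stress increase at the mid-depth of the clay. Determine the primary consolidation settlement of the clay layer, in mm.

Mid-depth of clay below the ground surface: z = 3.6 + 3.2/2 = 5.2 m.
Total vertical stress at mid-clay: σ_v = 17.7×3.6 + 18.3×1.6 = 93 kPa.
Pore pressure: u = 9.81×(5.2 − 1.6) = 35.316 kPa.
Initial effective stress: σ'_0 = σ_v − u = 93 − 35.316 = 57.684 kPa.
Stress increase at mid-clay by the 2:1 spreading method:
Δσ = qBL/((B+z)(L+z)) = 134×5.1×5.1/((5.1+5.2)(5.1+5.2)) = 32.853 kPa
Final effective stress: σ'_f = 57.684 + 32.853 = 90.537 kPa.
σ'_f = 90.537 ≤ σ'_p = 146 kPa, so the clay remains overconsolidated and only the recompression index applies:
S_c = C_r·H/(1+e₀)·log₁₀(σ'_f/σ'_0) = 0.071×3.2/1.67×log₁₀(90.537/57.684)
    = 0.13605 × 0.19577 = 0.02663 m

S_c ≈ 26.6 mm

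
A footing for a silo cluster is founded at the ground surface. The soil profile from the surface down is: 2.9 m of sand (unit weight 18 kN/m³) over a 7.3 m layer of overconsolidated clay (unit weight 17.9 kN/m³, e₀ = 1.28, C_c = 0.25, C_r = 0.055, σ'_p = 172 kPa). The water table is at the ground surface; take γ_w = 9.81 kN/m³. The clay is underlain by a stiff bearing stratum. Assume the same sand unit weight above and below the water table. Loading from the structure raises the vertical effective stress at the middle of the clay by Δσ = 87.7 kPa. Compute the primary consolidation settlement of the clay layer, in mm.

Mid-depth of clay below the ground surface: z = 2.9 + 7.3/2 = 6.55 m.
Total vertical stress at mid-clay: σ_v = 18×2.9 + 17.9×3.65 = 117.53 kPa.
Pore pressure: u = 9.81×(6.55 − 0) = 64.255 kPa.
Initial effective stress: σ'_0 = σ_v − u = 117.53 − 64.255 = 53.275 kPa.
Final effective stress: σ'_f = 53.275 + 87.7 = 140.97 kPa.
σ'_f = 140.97 ≤ σ'_p = 172 kPa, so the clay remains overconsolidated and only the recompression index applies:
S_c = C_r·H/(1+e₀)·log₁₀(σ'_f/σ'_0) = 0.055×7.3/2.28×log₁₀(140.97/53.275)
    = 0.1761 × 0.4226 = 0.07442 m

S_c ≈ 74.4 mm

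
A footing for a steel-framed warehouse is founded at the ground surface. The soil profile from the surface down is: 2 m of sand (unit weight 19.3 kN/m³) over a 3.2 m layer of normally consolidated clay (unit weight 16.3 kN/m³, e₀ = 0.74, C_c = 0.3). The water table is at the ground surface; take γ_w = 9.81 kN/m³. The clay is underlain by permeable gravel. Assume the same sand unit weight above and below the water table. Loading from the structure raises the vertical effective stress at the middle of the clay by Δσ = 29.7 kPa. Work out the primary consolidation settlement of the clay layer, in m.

S_c ≈ 0.167 m

Mid-depth of clay below the ground surface: z = 2 + 3.2/2 = 3.6 m.
Total vertical stress at mid-clay: σ_v = 19.3×2 + 16.3×1.6 = 64.68 kPa.
Pore pressure: u = 9.81×(3.6 − 0) = 35.316 kPa.
Initial effective stress: σ'_0 = σ_v − u = 64.68 − 35.316 = 29.364 kPa.
Final effective stress: σ'_f = σ'_0 + Δσ = 29.364 + 29.7 = 59.064 kPa.
Normally consolidated clay, so the full stress increment lies on the virgin compression line:
S_c = C_c·H/(1+e₀)·log₁₀(σ'_f/σ'_0) = 0.3×3.2/(1+0.74)×log₁₀(59.064/29.364)
    = 0.55172 × 0.30351 = 0.1675 m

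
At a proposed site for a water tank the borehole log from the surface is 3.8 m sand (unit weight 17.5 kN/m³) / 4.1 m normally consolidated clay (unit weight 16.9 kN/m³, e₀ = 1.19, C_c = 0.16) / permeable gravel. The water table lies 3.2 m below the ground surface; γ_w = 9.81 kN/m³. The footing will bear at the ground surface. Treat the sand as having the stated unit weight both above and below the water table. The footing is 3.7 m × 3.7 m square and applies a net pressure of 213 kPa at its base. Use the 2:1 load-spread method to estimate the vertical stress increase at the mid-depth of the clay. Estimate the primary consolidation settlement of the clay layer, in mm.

S_c ≈ 46.1 mm

Mid-depth of clay below the ground surface: z = 3.8 + 4.1/2 = 5.85 m.
Total vertical stress at mid-clay: σ_v = 17.5×3.8 + 16.9×2.05 = 101.14 kPa.
Pore pressure: u = 9.81×(5.85 − 3.2) = 25.997 kPa.
Initial effective stress: σ'_0 = σ_v − u = 101.14 − 25.997 = 75.143 kPa.
Stress increase at mid-clay by the 2:1 spreading method:
Δσ = qBL/((B+z)(L+z)) = 213×3.7×3.7/((3.7+5.85)(3.7+5.85)) = 31.972 kPa
Final effective stress: σ'_f = σ'_0 + Δσ = 75.143 + 31.972 = 107.12 kPa.
Normally consolidated clay, so the full stress increment lies on the virgin compression line:
S_c = C_c·H/(1+e₀)·log₁₀(σ'_f/σ'_0) = 0.16×4.1/(1+1.19)×log₁₀(107.12/75.143)
    = 0.29954 × 0.15398 = 0.04612 m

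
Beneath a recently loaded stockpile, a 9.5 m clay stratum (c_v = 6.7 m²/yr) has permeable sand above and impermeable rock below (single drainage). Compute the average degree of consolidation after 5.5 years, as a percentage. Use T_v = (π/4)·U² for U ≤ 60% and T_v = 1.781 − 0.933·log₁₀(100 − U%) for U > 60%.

U ≈ 70.4 %

Drainage path length: H_d = H = 9.5 m (single drainage).
T_v = c_v·t/H_d² = 6.7×5.5/9.5² = 0.40831.
T_v = 0.40831 corresponds to the U > 60% branch:
U = 1 − 10^((1.781 − T_v)/0.933)/100 = 0.704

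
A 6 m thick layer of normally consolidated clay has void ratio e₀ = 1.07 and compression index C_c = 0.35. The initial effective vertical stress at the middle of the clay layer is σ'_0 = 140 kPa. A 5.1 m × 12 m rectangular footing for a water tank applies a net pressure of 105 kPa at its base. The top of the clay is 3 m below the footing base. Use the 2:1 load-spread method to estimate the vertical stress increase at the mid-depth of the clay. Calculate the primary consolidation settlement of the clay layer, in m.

Mid-depth of clay below the footing base: z = 3 + 6/2 = 6 m.
Stress increase at mid-clay by the 2:1 spreading method:
Δσ = qBL/((B+z)(L+z)) = 105×5.1×12/((5.1+6)(12+6)) = 32.162 kPa
Final effective stress: σ'_f = σ'_0 + Δσ = 140 + 32.162 = 172.16 kPa.
Normally consolidated clay, so the full stress increment lies on the virgin compression line:
S_c = C_c·H/(1+e₀)·log₁₀(σ'_f/σ'_0) = 0.35×6/(1+1.07)×log₁₀(172.16/140)
    = 1.0145 × 0.089804 = 0.09111 m

S_c ≈ 0.0911 m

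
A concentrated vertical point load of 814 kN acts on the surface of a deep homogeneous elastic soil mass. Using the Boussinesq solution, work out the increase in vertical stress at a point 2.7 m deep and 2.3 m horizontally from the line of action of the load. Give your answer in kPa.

Boussinesq vertical stress below a point load on an elastic half-space:
Δσ_z = 3P/(2πz²) · [1 + (r/z)²]^(−5/2)
r/z = 2.3/2.7 = 0.85185; [1+(r/z)²]^(−5/2) = 0.25563.
Δσ_z = 3×814/(2π×2.7²) × 0.25563 = 53.314 × 0.25563 = 13.63 kPa

Δσ_z ≈ 13.6 kPa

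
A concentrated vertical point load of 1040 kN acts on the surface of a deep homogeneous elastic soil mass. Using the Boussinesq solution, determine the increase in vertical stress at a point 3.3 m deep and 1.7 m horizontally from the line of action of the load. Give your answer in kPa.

Δσ_z ≈ 25.3 kPa

Boussinesq vertical stress below a point load on an elastic half-space:
Δσ_z = 3P/(2πz²) · [1 + (r/z)²]^(−5/2)
r/z = 1.7/3.3 = 0.51515; [1+(r/z)²]^(−5/2) = 0.5552.
Δσ_z = 3×1040/(2π×3.3²) × 0.5552 = 45.598 × 0.5552 = 25.32 kPa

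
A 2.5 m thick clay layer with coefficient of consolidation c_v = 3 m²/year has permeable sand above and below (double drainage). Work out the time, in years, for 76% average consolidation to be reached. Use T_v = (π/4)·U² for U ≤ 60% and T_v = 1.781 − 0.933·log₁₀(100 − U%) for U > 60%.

Drainage path length: H_d = H/2 = 1.25 m (double drainage).
U > 60%: T_v = 1.781 − 0.933·log₁₀(100 − 76) = 0.49326.
t = T_v·H_d²/c_v = 0.49326×1.25²/3 = 0.2569 years.

t ≈ 0.257 years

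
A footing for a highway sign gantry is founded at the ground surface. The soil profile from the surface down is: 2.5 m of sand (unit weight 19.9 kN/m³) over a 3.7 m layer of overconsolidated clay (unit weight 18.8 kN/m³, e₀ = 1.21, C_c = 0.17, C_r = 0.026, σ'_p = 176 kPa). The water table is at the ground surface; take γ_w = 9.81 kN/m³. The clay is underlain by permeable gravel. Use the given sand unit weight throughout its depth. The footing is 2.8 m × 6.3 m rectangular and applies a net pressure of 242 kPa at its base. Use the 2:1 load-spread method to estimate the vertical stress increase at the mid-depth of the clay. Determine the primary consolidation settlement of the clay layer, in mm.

S_c ≈ 16.1 mm

Mid-depth of clay below the ground surface: z = 2.5 + 3.7/2 = 4.35 m.
Total vertical stress at mid-clay: σ_v = 19.9×2.5 + 18.8×1.85 = 84.53 kPa.
Pore pressure: u = 9.81×(4.35 − 0) = 42.673 kPa.
Initial effective stress: σ'_0 = σ_v − u = 84.53 − 42.673 = 41.857 kPa.
Stress increase at mid-clay by the 2:1 spreading method:
Δσ = qBL/((B+z)(L+z)) = 242×2.8×6.3/((2.8+4.35)(6.3+4.35)) = 56.061 kPa
Final effective stress: σ'_f = 41.857 + 56.061 = 97.918 kPa.
σ'_f = 97.918 ≤ σ'_p = 176 kPa, so the clay remains overconsolidated and only the recompression index applies:
S_c = C_r·H/(1+e₀)·log₁₀(σ'_f/σ'_0) = 0.026×3.7/2.21×log₁₀(97.918/41.857)
    = 0.043529 × 0.36909 = 0.01607 m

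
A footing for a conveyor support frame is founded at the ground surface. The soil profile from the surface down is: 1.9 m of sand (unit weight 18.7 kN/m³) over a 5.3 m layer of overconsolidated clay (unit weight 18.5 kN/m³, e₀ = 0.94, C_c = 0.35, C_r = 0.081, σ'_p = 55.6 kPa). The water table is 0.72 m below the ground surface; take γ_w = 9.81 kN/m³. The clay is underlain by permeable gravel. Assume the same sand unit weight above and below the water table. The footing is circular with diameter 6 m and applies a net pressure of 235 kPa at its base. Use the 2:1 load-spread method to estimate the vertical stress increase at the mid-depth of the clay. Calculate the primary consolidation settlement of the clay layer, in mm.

Mid-depth of clay below the ground surface: z = 1.9 + 5.3/2 = 4.55 m.
Total vertical stress at mid-clay: σ_v = 18.7×1.9 + 18.5×2.65 = 84.555 kPa.
Pore pressure: u = 9.81×(4.55 − 0.72) = 37.572 kPa.
Initial effective stress: σ'_0 = σ_v − u = 84.555 − 37.572 = 46.983 kPa.
Stress increase at mid-clay by the 2:1 spreading method:
Δσ ≈ qD²/(D+z)² = 235×6²/(6+4.55)² = 76.009 kPa
Final effective stress: σ'_f = 46.983 + 76.009 = 122.99 kPa.
σ'_f = 122.99 > σ'_p = 55.6 kPa, so the stress path crosses the preconsolidation pressure — recompression up to σ'_p, then virgin compression beyond:
S_c = H/(1+e₀)·[C_r·log₁₀(σ'_p/σ'_0) + C_c·log₁₀(σ'_f/σ'_p)]
    = 5.3/1.94 × [0.081×log₁₀(55.6/46.983) + 0.35×log₁₀(122.99/55.6)]
    = 2.732 × [0.0059239 + 0.12068] = 0.3459 m

S_c ≈ 346 mm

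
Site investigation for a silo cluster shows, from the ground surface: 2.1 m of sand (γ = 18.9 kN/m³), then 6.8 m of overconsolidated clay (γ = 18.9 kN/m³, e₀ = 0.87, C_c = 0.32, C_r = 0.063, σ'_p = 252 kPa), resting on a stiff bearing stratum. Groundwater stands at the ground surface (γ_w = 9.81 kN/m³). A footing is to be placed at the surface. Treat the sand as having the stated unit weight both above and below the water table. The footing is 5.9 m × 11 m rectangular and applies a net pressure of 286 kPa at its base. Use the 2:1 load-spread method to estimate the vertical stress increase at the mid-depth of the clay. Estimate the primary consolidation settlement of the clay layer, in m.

S_c ≈ 0.108 m

Mid-depth of clay below the ground surface: z = 2.1 + 6.8/2 = 5.5 m.
Total vertical stress at mid-clay: σ_v = 18.9×2.1 + 18.9×3.4 = 103.95 kPa.
Pore pressure: u = 9.81×(5.5 − 0) = 53.955 kPa.
Initial effective stress: σ'_0 = σ_v − u = 103.95 − 53.955 = 49.995 kPa.
Stress increase at mid-clay by the 2:1 spreading method:
Δσ = qBL/((B+z)(L+z)) = 286×5.9×11/((5.9+5.5)(11+5.5)) = 98.678 kPa
Final effective stress: σ'_f = 49.995 + 98.678 = 148.67 kPa.
σ'_f = 148.67 ≤ σ'_p = 252 kPa, so the clay remains overconsolidated and only the recompression index applies:
S_c = C_r·H/(1+e₀)·log₁₀(σ'_f/σ'_0) = 0.063×6.8/1.87×log₁₀(148.67/49.995)
    = 0.22909 × 0.4733 = 0.1084 m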